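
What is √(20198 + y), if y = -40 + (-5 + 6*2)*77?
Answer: √20697 ≈ 143.86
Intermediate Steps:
y = 499 (y = -40 + (-5 + 12)*77 = -40 + 7*77 = -40 + 539 = 499)
√(20198 + y) = √(20198 + 499) = √20697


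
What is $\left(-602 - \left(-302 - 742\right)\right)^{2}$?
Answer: $195364$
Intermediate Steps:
$\left(-602 - \left(-302 - 742\right)\right)^{2} = \left(-602 - -1044\right)^{2} = \left(-602 + 1044\right)^{2} = 442^{2} = 195364$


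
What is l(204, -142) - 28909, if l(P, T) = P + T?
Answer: -28847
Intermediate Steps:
l(204, -142) - 28909 = (204 - 142) - 28909 = 62 - 28909 = -28847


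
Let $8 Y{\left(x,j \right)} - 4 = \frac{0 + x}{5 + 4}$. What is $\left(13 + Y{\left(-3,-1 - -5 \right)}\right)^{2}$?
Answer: $\frac{104329}{576} \approx 181.13$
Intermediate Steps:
$Y{\left(x,j \right)} = \frac{1}{2} + \frac{x}{72}$ ($Y{\left(x,j \right)} = \frac{1}{2} + \frac{\left(0 + x\right) \frac{1}{5 + 4}}{8} = \frac{1}{2} + \frac{x \frac{1}{9}}{8} = \frac{1}{2} + \frac{\frac{1}{9} x}{8} = \frac{1}{2} + \frac{x}{72}$)
$\left(13 + Y{\left(-3,-1 - -5 \right)}\right)^{2} = \left(13 + \left(\frac{1}{2} + \frac{1}{72} \left(-3\right)\right)\right)^{2} = \left(13 + \left(\frac{1}{2} - \frac{1}{24}\right)\right)^{2} = \left(13 + \frac{11}{24}\right)^{2} = \left(\frac{323}{24}\right)^{2} = \frac{104329}{576}$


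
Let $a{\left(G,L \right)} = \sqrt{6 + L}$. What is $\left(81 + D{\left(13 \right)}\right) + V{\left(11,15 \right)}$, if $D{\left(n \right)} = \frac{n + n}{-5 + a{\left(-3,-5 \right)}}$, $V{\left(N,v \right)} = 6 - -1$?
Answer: $\frac{163}{2} \approx 81.5$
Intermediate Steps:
$V{\left(N,v \right)} = 7$ ($V{\left(N,v \right)} = 6 + 1 = 7$)
$D{\left(n \right)} = - \frac{n}{2}$ ($D{\left(n \right)} = \frac{n + n}{-5 + \sqrt{6 - 5}} = \frac{2 n}{-5 + \sqrt{1}} = \frac{2 n}{-5 + 1} = \frac{2 n}{-4} = 2 n \left(- \frac{1}{4}\right) = - \frac{n}{2}$)
$\left(81 + D{\left(13 \right)}\right) + V{\left(11,15 \right)} = \left(81 - \frac{13}{2}\right) + 7 = \frac{149}{2} + 7 = \frac{163}{2}$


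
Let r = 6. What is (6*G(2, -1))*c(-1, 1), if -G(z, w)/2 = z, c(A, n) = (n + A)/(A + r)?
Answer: 0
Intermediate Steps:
c(A, n) = (A + n)/(6 + A) (c(A, n) = (n + A)/(A + 6) = (A + n)/(6 + A))
G(z, w) = -2*z
(6*G(2, -1))*c(-1, 1) = (6*(-2*2))*((-1 + 1)/(6 - 1)) = (6*(-4))*(0/5) = -24*0/5 = -24*0 = 0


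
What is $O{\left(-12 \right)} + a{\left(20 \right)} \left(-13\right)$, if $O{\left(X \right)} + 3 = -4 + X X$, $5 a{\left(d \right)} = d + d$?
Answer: $33$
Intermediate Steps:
$a{\left(d \right)} = \frac{2 d}{5}$ ($a{\left(d \right)} = \frac{d + d}{5} = \frac{2 d}{5}$)
$O{\left(X \right)} = -7 + X^{2}$ ($O{\left(X \right)} = -3 + \left(-4 + X X\right) = -3 + \left(-4 + X^{2}\right) = -7 + X^{2}$)
$O{\left(-12 \right)} + a{\left(20 \right)} \left(-13\right) = \left(-7 + \left(-12\right)^{2}\right) + \frac{2}{5} \cdot 20 \left(-13\right) = \left(-7 + 144\right) + 8 \left(-13\right) = 137 - 104 = 33$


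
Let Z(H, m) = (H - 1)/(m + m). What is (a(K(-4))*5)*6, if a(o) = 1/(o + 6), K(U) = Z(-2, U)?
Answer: 80/17 ≈ 4.7059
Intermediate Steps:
Z(H, m) = (-1 + H)/(2*m) (Z(H, m) = (-1 + H)/((2*m)) = (-1 + H)*(1/(2*m)) = (-1 + H)/(2*m))
K(U) = -3/(2*U) (K(U) = (-1 - 2)/(2*U) = (1/2)*(-3)/U = -3/(2*U))
a(o) = 1/(6 + o)
(a(K(-4))*5)*6 = (5/(6 - 3/2/(-4)))*6 = (5/(6 - 3/2*(-1/4)))*6 = (5/(6 + 3/8))*6 = (5/(51/8))*6 = ((8/51)*5)*6 = (40/51)*6 = 80/17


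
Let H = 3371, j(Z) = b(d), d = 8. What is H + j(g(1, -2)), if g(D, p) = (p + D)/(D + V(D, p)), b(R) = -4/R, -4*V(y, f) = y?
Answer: 6741/2 ≈ 3370.5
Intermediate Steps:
V(y, f) = -y/4
g(D, p) = 4*(D + p)/(3*D) (g(D, p) = (p + D)/(D - D/4) = (D + p)/((3*D/4)) = (D + p)*(4/(3*D)) = 4*(D + p)/(3*D))
j(Z) = -1/2 (j(Z) = -4/8 = -4*1/8 = -1/2)
H + j(g(1, -2)) = 3371 - 1/2 = 6741/2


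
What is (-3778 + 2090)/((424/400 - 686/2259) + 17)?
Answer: -190659600/2005577 ≈ -95.065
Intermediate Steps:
(-3778 + 2090)/((424/400 - 686/2259) + 17) = -1688/((424*(1/400) - 686*1/2259) + 17) = -1688/((53/50 - 686/2259) + 17) = -1688/(85427/112950 + 17) = -1688/2005577/112950 = -1688*112950/2005577 = -190659600/2005577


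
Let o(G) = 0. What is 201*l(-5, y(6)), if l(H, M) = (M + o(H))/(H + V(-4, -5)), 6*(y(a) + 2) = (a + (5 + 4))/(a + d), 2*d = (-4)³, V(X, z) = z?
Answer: 21909/520 ≈ 42.133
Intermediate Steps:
d = -32 (d = (½)*(-4)³ = (½)*(-64) = -32)
y(a) = -2 + (9 + a)/(6*(-32 + a)) (y(a) = -2 + ((a + (5 + 4))/(a - 32))/6 = -2 + ((a + 9)/(-32 + a))/6 = -2 + ((9 + a)/(-32 + a))/6 = -2 + (9 + a)/(6*(-32 + a)))
l(H, M) = M/(-5 + H) (l(H, M) = (M + 0)/(H - 5) = M/(-5 + H))
201*l(-5, y(6)) = 201*(((393 - 11*6)/(6*(-32 + 6)))/(-5 - 5)) = 201*(((⅙)*(393 - 66)/(-26))/(-10)) = 201*(((⅙)*(-1/26)*327)*(-⅒)) = 201*(-109/52*(-⅒)) = 201*(109/520) = 21909/520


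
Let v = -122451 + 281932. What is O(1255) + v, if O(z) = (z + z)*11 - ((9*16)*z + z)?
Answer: 5116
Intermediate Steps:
v = 159481
O(z) = -123*z (O(z) = (2*z)*11 - (144*z + z) = 22*z - 145*z = -123*z)
O(1255) + v = -123*1255 + 159481 = -154365 + 159481 = 5116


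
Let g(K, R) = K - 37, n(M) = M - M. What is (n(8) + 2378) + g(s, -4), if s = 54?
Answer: 2395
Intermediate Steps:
n(M) = 0
g(K, R) = -37 + K
(n(8) + 2378) + g(s, -4) = (0 + 2378) + (-37 + 54) = 2378 + 17 = 2395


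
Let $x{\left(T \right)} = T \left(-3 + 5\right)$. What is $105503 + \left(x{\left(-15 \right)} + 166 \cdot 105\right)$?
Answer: $122903$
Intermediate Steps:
$x{\left(T \right)} = 2 T$ ($x{\left(T \right)} = T 2 = 2 T$)
$105503 + \left(x{\left(-15 \right)} + 166 \cdot 105\right) = 105503 + \left(2 \left(-15\right) + 166 \cdot 105\right) = 105503 + \left(-30 + 17430\right) = 105503 + 17400 = 122903$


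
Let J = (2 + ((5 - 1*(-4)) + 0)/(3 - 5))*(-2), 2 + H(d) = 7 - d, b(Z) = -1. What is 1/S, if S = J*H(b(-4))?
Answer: 1/30 ≈ 0.033333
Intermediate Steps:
H(d) = 5 - d (H(d) = -2 + (7 - d) = 5 - d)
J = 5 (J = (2 + ((5 + 4) + 0)/(-2))*(-2) = (2 + (9 + 0)*(-½))*(-2) = (2 + 9*(-½))*(-2) = (2 - 9/2)*(-2) = -5/2*(-2) = 5)
S = 30 (S = 5*(5 - 1*(-1)) = 5*(5 + 1) = 5*6 = 30)
1/S = 1/30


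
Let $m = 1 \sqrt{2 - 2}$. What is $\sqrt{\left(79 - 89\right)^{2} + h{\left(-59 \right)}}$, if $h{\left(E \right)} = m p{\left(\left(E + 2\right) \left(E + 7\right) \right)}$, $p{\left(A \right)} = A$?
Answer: $10$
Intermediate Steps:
$m = 0$ ($m = 1 \sqrt{0} = 1 \cdot 0 = 0$)
$h{\left(E \right)} = 0$ ($h{\left(E \right)} = 0 \left(E + 2\right) \left(E + 7\right) = 0 \left(2 + E\right) \left(7 + E\right) = 0$)
$\sqrt{\left(79 - 89\right)^{2} + h{\left(-59 \right)}} = \sqrt{\left(79 - 89\right)^{2} + 0} = \sqrt{\left(-10\right)^{2} + 0} = \sqrt{100 + 0} = \sqrt{100} = 10$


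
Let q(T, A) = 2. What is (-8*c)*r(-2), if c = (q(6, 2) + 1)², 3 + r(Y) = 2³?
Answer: -360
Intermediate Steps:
r(Y) = 5 (r(Y) = -3 + 2³ = -3 + 8 = 5)
c = 9 (c = (2 + 1)² = 3² = 9)
(-8*c)*r(-2) = -8*9*5 = -72*5 = -360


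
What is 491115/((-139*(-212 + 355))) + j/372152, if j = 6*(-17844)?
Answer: -191009856/7641803 ≈ -24.995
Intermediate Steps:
j = -107064
491115/((-139*(-212 + 355))) + j/372152 = 491115/((-139*(-212 + 355))) - 107064/372152 = 491115/((-139*143)) - 107064*1/372152 = 491115/(-19877) - 13383/46519 = 491115*(-1/19877) - 13383/46519 = -491115/19877 - 13383/46519 = -191009856/7641803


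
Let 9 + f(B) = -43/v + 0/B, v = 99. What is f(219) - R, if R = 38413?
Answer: -3803821/99 ≈ -38422.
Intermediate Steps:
f(B) = -934/99 (f(B) = -9 + (-43/99 + 0/B) = -9 + (-43*1/99 + 0) = -9 + (-43/99 + 0) = -9 - 43/99 = -934/99)
f(219) - R = -934/99 - 1*38413 = -934/99 - 38413 = -3803821/99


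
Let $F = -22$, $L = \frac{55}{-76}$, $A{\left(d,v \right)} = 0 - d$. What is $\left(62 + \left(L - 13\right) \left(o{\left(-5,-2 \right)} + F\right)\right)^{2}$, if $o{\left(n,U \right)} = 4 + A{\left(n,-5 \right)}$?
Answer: $\frac{333829441}{5776} \approx 57796.0$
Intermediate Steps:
$A{\left(d,v \right)} = - d$
$L = - \frac{55}{76}$ ($L = 55 \left(- \frac{1}{76}\right) = - \frac{55}{76} \approx -0.72368$)
$o{\left(n,U \right)} = 4 - n$
$\left(62 + \left(L - 13\right) \left(o{\left(-5,-2 \right)} + F\right)\right)^{2} = \left(62 + \left(- \frac{55}{76} - 13\right) \left(\left(4 - -5\right) - 22\right)\right)^{2} = \left(62 - \frac{1043 \left(\left(4 + 5\right) - 22\right)}{76}\right)^{2} = \left(62 - \frac{1043 \left(9 - 22\right)}{76}\right)^{2} = \left(62 - - \frac{13559}{76}\right)^{2} = \left(62 + \frac{13559}{76}\right)^{2} = \left(\frac{18271}{76}\right)^{2} = \frac{333829441}{5776}$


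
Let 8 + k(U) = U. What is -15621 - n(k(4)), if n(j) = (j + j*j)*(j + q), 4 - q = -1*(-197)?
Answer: -13257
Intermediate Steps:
q = -193 (q = 4 - (-1)*(-197) = 4 - 1*197 = 4 - 197 = -193)
k(U) = -8 + U
n(j) = (-193 + j)*(j + j**2) (n(j) = (j + j*j)*(j - 193) = (j + j**2)*(-193 + j) = (-193 + j)*(j + j**2))
-15621 - n(k(4)) = -15621 - (-8 + 4)*(-193 + (-8 + 4)**2 - 192*(-8 + 4)) = -15621 - (-4)*(-193 + (-4)**2 - 192*(-4)) = -15621 - (-4)*(-193 + 16 + 768) = -15621 - (-4)*591 = -15621 - 1*(-2364) = -15621 + 2364 = -13257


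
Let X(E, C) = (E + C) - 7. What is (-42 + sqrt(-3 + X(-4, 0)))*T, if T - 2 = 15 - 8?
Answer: -378 + 9*I*sqrt(14) ≈ -378.0 + 33.675*I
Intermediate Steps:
X(E, C) = -7 + C + E (X(E, C) = (C + E) - 7 = -7 + C + E)
T = 9 (T = 2 + (15 - 8) = 2 + 7 = 9)
(-42 + sqrt(-3 + X(-4, 0)))*T = (-42 + sqrt(-3 + (-7 + 0 - 4)))*9 = (-42 + sqrt(-3 - 11))*9 = (-42 + sqrt(-14))*9 = (-42 + I*sqrt(14))*9 = -378 + 9*I*sqrt(14)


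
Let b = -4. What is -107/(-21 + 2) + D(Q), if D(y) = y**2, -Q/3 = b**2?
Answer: 43883/19 ≈ 2309.6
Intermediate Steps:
Q = -48 (Q = -3*(-4)**2 = -3*16 = -48)
-107/(-21 + 2) + D(Q) = -107/(-21 + 2) + (-48)**2 = -107/(-19) + 2304 = -1/19*(-107) + 2304 = 107/19 + 2304 = 43883/19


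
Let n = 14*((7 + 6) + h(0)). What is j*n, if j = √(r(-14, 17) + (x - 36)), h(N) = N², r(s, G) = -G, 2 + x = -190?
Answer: 1274*I*√5 ≈ 2848.8*I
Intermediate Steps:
x = -192 (x = -2 - 190 = -192)
n = 182 (n = 14*((7 + 6) + 0²) = 14*(13 + 0) = 14*13 = 182)
j = 7*I*√5 (j = √(-1*17 + (-192 - 36)) = √(-17 - 228) = √(-245) = 7*I*√5 ≈ 15.652*I)
j*n = (7*I*√5)*182 = 1274*I*√5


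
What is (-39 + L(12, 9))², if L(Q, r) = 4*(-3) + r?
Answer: 1764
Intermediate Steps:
L(Q, r) = -12 + r
(-39 + L(12, 9))² = (-39 + (-12 + 9))² = (-39 - 3)² = (-42)² = 1764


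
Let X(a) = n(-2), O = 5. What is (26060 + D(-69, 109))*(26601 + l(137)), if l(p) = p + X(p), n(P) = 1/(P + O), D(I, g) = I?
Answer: 2084868065/3 ≈ 6.9496e+8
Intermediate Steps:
n(P) = 1/(5 + P) (n(P) = 1/(P + 5) = 1/(5 + P))
X(a) = ⅓ (X(a) = 1/(5 - 2) = 1/3 = ⅓)
l(p) = ⅓ + p (l(p) = p + ⅓ = ⅓ + p)
(26060 + D(-69, 109))*(26601 + l(137)) = (26060 - 69)*(26601 + (⅓ + 137)) = 25991*(26601 + 412/3) = 25991*(80215/3) = 2084868065/3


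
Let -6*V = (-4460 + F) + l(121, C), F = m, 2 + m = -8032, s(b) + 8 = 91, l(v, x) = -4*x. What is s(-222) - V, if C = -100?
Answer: -5798/3 ≈ -1932.7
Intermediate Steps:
s(b) = 83 (s(b) = -8 + 91 = 83)
m = -8034 (m = -2 - 8032 = -8034)
F = -8034
V = 6047/3 (V = -((-4460 - 8034) - 4*(-100))/6 = -(-12494 + 400)/6 = -⅙*(-12094) = 6047/3 ≈ 2015.7)
s(-222) - V = 83 - 1*6047/3 = 83 - 6047/3 = -5798/3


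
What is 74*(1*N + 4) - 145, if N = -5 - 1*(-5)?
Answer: 151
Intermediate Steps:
N = 0 (N = -5 + 5 = 0)
74*(1*N + 4) - 145 = 74*(1*0 + 4) - 145 = 74*(0 + 4) - 145 = 74*4 - 145 = 296 - 145 = 151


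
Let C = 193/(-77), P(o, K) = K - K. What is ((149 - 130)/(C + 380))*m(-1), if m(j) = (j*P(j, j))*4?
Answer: 0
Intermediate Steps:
P(o, K) = 0
m(j) = 0 (m(j) = (j*0)*4 = 0*4 = 0)
C = -193/77 (C = 193*(-1/77) = -193/77 ≈ -2.5065)
((149 - 130)/(C + 380))*m(-1) = ((149 - 130)/(-193/77 + 380))*0 = (19/(29067/77))*0 = (19*(77/29067))*0 = (1463/29067)*0 = 0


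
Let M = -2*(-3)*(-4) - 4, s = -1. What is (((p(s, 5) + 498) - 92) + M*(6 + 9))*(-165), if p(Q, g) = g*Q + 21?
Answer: -330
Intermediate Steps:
p(Q, g) = 21 + Q*g (p(Q, g) = Q*g + 21 = 21 + Q*g)
M = -28 (M = 6*(-4) - 4 = -24 - 4 = -28)
(((p(s, 5) + 498) - 92) + M*(6 + 9))*(-165) = ((((21 - 1*5) + 498) - 92) - 28*(6 + 9))*(-165) = ((((21 - 5) + 498) - 92) - 28*15)*(-165) = (((16 + 498) - 92) - 420)*(-165) = ((514 - 92) - 420)*(-165) = (422 - 420)*(-165) = 2*(-165) = -330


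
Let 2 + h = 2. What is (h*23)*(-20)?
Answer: 0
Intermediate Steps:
h = 0 (h = -2 + 2 = 0)
(h*23)*(-20) = (0*23)*(-20) = 0*(-20) = 0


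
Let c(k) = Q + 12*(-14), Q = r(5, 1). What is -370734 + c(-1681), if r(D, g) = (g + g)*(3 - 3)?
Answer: -370902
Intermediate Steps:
r(D, g) = 0 (r(D, g) = (2*g)*0 = 0)
Q = 0
c(k) = -168 (c(k) = 0 + 12*(-14) = 0 - 168 = -168)
-370734 + c(-1681) = -370734 - 168 = -370902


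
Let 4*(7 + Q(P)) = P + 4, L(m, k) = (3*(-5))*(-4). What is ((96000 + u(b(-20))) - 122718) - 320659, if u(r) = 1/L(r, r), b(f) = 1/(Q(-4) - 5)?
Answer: -20842619/60 ≈ -3.4738e+5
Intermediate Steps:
L(m, k) = 60 (L(m, k) = -15*(-4) = 60)
Q(P) = -6 + P/4 (Q(P) = -7 + (P + 4)/4 = -7 + (4 + P)/4 = -7 + (1 + P/4) = -6 + P/4)
b(f) = -1/12 (b(f) = 1/((-6 + (¼)*(-4)) - 5) = 1/((-6 - 1) - 5) = 1/(-7 - 5) = 1/(-12) = -1/12)
u(r) = 1/60
((96000 + u(b(-20))) - 122718) - 320659 = ((96000 + 1/60) - 122718) - 320659 = (5760001/60 - 122718) - 320659 = -1603079/60 - 320659 = -20842619/60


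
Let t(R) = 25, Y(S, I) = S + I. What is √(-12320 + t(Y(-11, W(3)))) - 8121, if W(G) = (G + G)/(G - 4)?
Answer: -8121 + I*√12295 ≈ -8121.0 + 110.88*I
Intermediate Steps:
W(G) = 2*G/(-4 + G) (W(G) = (2*G)/(-4 + G) = 2*G/(-4 + G))
Y(S, I) = I + S
√(-12320 + t(Y(-11, W(3)))) - 8121 = √(-12320 + 25) - 8121 = √(-12295) - 8121 = I*√12295 - 8121 = -8121 + I*√12295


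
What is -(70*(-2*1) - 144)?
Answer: 284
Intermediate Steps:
-(70*(-2*1) - 144) = -(70*(-2) - 144) = -(-140 - 144) = -1*(-284) = 284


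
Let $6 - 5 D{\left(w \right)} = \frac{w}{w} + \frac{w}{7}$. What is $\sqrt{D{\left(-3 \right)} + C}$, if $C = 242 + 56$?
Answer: $\frac{2 \sqrt{91595}}{35} \approx 17.294$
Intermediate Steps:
$D{\left(w \right)} = 1 - \frac{w}{35}$ ($D{\left(w \right)} = \frac{6}{5} - \frac{\frac{w}{w} + \frac{w}{7}}{5} = \frac{6}{5} - \frac{1 + w \frac{1}{7}}{5} = \frac{6}{5} - \frac{1 + \frac{w}{7}}{5} = \frac{6}{5} - \left(\frac{1}{5} + \frac{w}{35}\right) = 1 - \frac{w}{35}$)
$C = 298$
$\sqrt{D{\left(-3 \right)} + C} = \sqrt{\left(1 - - \frac{3}{35}\right) + 298} = \sqrt{\left(1 + \frac{3}{35}\right) + 298} = \sqrt{\frac{38}{35} + 298} = \sqrt{\frac{10468}{35}} = \frac{2 \sqrt{91595}}{35}$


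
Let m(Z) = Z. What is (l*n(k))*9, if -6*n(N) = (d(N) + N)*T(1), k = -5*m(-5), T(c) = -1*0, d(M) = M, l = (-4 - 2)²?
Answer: 0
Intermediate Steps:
l = 36 (l = (-6)² = 36)
T(c) = 0
k = 25 (k = -5*(-5) = 25)
n(N) = 0 (n(N) = -(N + N)*0/6 = -2*N*0/6 = -⅙*0 = 0)
(l*n(k))*9 = (36*0)*9 = 0*9 = 0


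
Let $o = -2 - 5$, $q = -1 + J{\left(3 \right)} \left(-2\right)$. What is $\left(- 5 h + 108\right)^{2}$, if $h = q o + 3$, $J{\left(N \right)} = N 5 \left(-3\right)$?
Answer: $10291264$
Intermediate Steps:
$J{\left(N \right)} = - 15 N$ ($J{\left(N \right)} = 5 N \left(-3\right) = - 15 N$)
$q = 89$ ($q = -1 + \left(-15\right) 3 \left(-2\right) = -1 - -90 = -1 + 90 = 89$)
$o = -7$
$h = -620$ ($h = 89 \left(-7\right) + 3 = -623 + 3 = -620$)
$\left(- 5 h + 108\right)^{2} = \left(\left(-5\right) \left(-620\right) + 108\right)^{2} = \left(3100 + 108\right)^{2} = 3208^{2} = 10291264$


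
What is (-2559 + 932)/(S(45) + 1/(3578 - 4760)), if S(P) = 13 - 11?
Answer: -1923114/2363 ≈ -813.84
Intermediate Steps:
S(P) = 2
(-2559 + 932)/(S(45) + 1/(3578 - 4760)) = (-2559 + 932)/(2 + 1/(3578 - 4760)) = -1627/(2 + 1/(-1182)) = -1627/(2 - 1/1182) = -1627/2363/1182 = -1627*1182/2363 = -1923114/2363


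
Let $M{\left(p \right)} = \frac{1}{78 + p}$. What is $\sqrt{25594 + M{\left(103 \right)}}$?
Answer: $\frac{\sqrt{838485215}}{181} \approx 159.98$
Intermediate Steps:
$\sqrt{25594 + M{\left(103 \right)}} = \sqrt{25594 + \frac{1}{78 + 103}} = \sqrt{25594 + \frac{1}{181}} = \sqrt{\frac{4632515}{181}} = \frac{\sqrt{838485215}}{181}$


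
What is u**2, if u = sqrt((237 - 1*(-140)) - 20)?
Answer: 357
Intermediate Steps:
u = sqrt(357) (u = sqrt((237 + 140) - 20) = sqrt(377 - 20) = sqrt(357) ≈ 18.894)
u**2 = (sqrt(357))**2 = 357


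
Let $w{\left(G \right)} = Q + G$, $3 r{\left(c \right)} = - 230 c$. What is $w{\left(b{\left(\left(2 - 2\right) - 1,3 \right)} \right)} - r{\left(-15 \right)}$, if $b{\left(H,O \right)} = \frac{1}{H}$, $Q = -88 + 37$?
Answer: $-1202$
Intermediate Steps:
$Q = -51$
$r{\left(c \right)} = - \frac{230 c}{3}$ ($r{\left(c \right)} = \frac{\left(-230\right) c}{3} = - \frac{230 c}{3}$)
$w{\left(G \right)} = -51 + G$
$w{\left(b{\left(\left(2 - 2\right) - 1,3 \right)} \right)} - r{\left(-15 \right)} = \left(-51 + \frac{1}{\left(2 - 2\right) - 1}\right) - \left(- \frac{230}{3}\right) \left(-15\right) = \left(-51 + \frac{1}{0 - 1}\right) - 1150 = \left(-51 + \frac{1}{-1}\right) - 1150 = \left(-51 - 1\right) - 1150 = -52 - 1150 = -1202$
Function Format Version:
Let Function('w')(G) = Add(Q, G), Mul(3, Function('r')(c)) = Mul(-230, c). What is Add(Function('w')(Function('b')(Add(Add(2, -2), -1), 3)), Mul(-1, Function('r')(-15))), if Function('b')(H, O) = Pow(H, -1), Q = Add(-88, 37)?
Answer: -1202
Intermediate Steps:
Q = -51
Function('r')(c) = Mul(Rational(-230, 3), c) (Function('r')(c) = Mul(Rational(1, 3), Mul(-230, c)) = Mul(Rational(-230, 3), c))
Function('w')(G) = Add(-51, G)
Add(Function('w')(Function('b')(Add(Add(2, -2), -1), 3)), Mul(-1, Function('r')(-15))) = Add(Add(-51, Pow(Add(Add(2, -2), -1), -1)), Mul(-1, Mul(Rational(-230, 3), -15))) = Add(Add(-51, Pow(Add(0, -1), -1)), Mul(-1, 1150)) = Add(Add(-51, Pow(-1, -1)), -1150) = Add(Add(-51, -1), -1150) = Add(-52, -1150) = -1202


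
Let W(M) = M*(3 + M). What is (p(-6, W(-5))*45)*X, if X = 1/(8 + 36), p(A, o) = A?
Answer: -135/22 ≈ -6.1364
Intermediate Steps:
X = 1/44 ≈ 0.022727
(p(-6, W(-5))*45)*X = -6*45*(1/44) = -270*1/44 = -135/22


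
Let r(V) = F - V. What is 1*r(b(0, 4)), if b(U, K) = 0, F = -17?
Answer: -17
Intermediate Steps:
r(V) = -17 - V
1*r(b(0, 4)) = 1*(-17 - 1*0) = 1*(-17 + 0) = 1*(-17) = -17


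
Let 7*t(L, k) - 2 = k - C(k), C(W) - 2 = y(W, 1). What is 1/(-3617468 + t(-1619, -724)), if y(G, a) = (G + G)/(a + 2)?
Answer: -21/75967552 ≈ -2.7643e-7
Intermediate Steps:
y(G, a) = 2*G/(2 + a) (y(G, a) = (2*G)/(2 + a) = 2*G/(2 + a))
C(W) = 2 + 2*W/3 (C(W) = 2 + 2*W/(2 + 1) = 2 + 2*W/3)
t(L, k) = k/21 (t(L, k) = 2/7 + (k - (2 + 2*k/3))/7 = 2/7 + (k + (-2 - 2*k/3))/7 = 2/7 + (-2 + k/3)/7 = 2/7 + (-2/7 + k/21) = k/21)
1/(-3617468 + t(-1619, -724)) = 1/(-3617468 + (1/21)*(-724)) = 1/(-3617468 - 724/21) = 1/(-75967552/21) = -21/75967552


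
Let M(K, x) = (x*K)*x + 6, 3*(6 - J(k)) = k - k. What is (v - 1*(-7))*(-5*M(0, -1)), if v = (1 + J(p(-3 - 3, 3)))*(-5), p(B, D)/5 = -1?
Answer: 840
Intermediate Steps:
p(B, D) = -5 (p(B, D) = 5*(-1) = -5)
J(k) = 6 (J(k) = 6 - (k - k)/3 = 6 - ⅓*0 = 6 + 0 = 6)
M(K, x) = 6 + K*x² (M(K, x) = (K*x)*x + 6 = K*x² + 6 = 6 + K*x²)
v = -35 (v = (1 + 6)*(-5) = 7*(-5) = -35)
(v - 1*(-7))*(-5*M(0, -1)) = (-35 - 1*(-7))*(-5*(6 + 0*(-1)²)) = (-35 + 7)*(-5*(6 + 0*1)) = -(-140)*(6 + 0) = -(-140)*6 = -28*(-30) = 840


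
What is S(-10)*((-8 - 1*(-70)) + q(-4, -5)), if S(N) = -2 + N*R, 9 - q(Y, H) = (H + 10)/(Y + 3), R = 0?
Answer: -152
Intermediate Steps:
q(Y, H) = 9 - (10 + H)/(3 + Y) (q(Y, H) = 9 - (H + 10)/(Y + 3) = 9 - (10 + H)/(3 + Y))
S(N) = -2 (S(N) = -2 + N*0 = -2 + 0 = -2)
S(-10)*((-8 - 1*(-70)) + q(-4, -5)) = -2*((-8 - 1*(-70)) + (17 - 1*(-5) + 9*(-4))/(3 - 4)) = -2*((-8 + 70) + (17 + 5 - 36)/(-1)) = -2*(62 - 1*(-14)) = -2*(62 + 14) = -2*76 = -152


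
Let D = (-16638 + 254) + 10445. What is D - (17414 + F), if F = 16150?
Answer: -39503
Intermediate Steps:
D = -5939 (D = -16384 + 10445 = -5939)
D - (17414 + F) = -5939 - (17414 + 16150) = -5939 - 1*33564 = -5939 - 33564 = -39503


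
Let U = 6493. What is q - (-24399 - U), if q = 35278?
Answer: 66170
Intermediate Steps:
q - (-24399 - U) = 35278 - (-24399 - 1*6493) = 35278 - (-24399 - 6493) = 35278 - 1*(-30892) = 35278 + 30892 = 66170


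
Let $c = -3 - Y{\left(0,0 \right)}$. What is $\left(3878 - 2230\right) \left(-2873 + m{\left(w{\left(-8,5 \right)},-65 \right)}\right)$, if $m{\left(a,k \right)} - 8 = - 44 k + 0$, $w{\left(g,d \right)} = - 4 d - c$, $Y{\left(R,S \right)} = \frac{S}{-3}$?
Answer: $-8240$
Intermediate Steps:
$Y{\left(R,S \right)} = - \frac{S}{3}$ ($Y{\left(R,S \right)} = S \left(- \frac{1}{3}\right) = - \frac{S}{3}$)
$c = -3$ ($c = -3 - \left(- \frac{1}{3}\right) 0 = -3 - 0 = -3 + 0 = -3$)
$w{\left(g,d \right)} = 3 - 4 d$ ($w{\left(g,d \right)} = - 4 d - -3 = - 4 d + 3 = 3 - 4 d$)
$m{\left(a,k \right)} = 8 - 44 k$ ($m{\left(a,k \right)} = 8 + \left(- 44 k + 0\right) = 8 - 44 k$)
$\left(3878 - 2230\right) \left(-2873 + m{\left(w{\left(-8,5 \right)},-65 \right)}\right) = \left(3878 - 2230\right) \left(-2873 + \left(8 - -2860\right)\right) = 1648 \left(-2873 + \left(8 + 2860\right)\right) = 1648 \left(-2873 + 2868\right) = 1648 \left(-5\right) = -8240$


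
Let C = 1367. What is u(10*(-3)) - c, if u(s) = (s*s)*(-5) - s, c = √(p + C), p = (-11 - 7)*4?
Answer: -4470 - √1295 ≈ -4506.0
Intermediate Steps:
p = -72 (p = -18*4 = -72)
c = √1295 (c = √(-72 + 1367) = √1295 ≈ 35.986)
u(s) = -s - 5*s² (u(s) = s²*(-5) - s = -5*s² - s = -s - 5*s²)
u(10*(-3)) - c = -10*(-3)*(1 + 5*(10*(-3))) - √1295 = -1*(-30)*(1 + 5*(-30)) - √1295 = -1*(-30)*(1 - 150) - √1295 = -1*(-30)*(-149) - √1295 = -4470 - √1295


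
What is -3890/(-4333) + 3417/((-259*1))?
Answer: -281599/22903 ≈ -12.295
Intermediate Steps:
-3890/(-4333) + 3417/((-259*1)) = -3890*(-1/4333) + 3417/(-259) = 3890/4333 + 3417*(-1/259) = 3890/4333 - 3417/259 = -281599/22903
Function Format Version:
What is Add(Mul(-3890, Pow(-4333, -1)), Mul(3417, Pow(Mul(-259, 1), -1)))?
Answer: Rational(-281599, 22903) ≈ -12.295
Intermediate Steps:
Add(Mul(-3890, Pow(-4333, -1)), Mul(3417, Pow(Mul(-259, 1), -1))) = Add(Mul(-3890, Rational(-1, 4333)), Mul(3417, Pow(-259, -1))) = Add(Rational(3890, 4333), Mul(3417, Rational(-1, 259))) = Add(Rational(3890, 4333), Rational(-3417, 259)) = Rational(-281599, 22903)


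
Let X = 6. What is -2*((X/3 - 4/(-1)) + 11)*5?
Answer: -170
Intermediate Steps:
-2*((X/3 - 4/(-1)) + 11)*5 = -2*((6/3 - 4/(-1)) + 11)*5 = -2*((6*(⅓) - 4*(-1)) + 11)*5 = -2*((2 + 4) + 11)*5 = -2*(6 + 11)*5 = -2*17*5 = -34*5 = -170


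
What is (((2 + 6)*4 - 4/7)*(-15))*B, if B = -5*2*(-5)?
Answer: -165000/7 ≈ -23571.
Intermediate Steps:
B = 50 (B = -10*(-5) = 50)
(((2 + 6)*4 - 4/7)*(-15))*B = (((2 + 6)*4 - 4/7)*(-15))*50 = ((8*4 - 4/7)*(-15))*50 = ((32 - 1*4/7)*(-15))*50 = ((32 - 4/7)*(-15))*50 = ((220/7)*(-15))*50 = -3300/7*50 = -165000/7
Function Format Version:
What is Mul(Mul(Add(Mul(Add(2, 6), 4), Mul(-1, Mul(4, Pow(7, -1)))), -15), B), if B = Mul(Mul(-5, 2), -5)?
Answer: Rational(-165000, 7) ≈ -23571.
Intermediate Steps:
B = 50 (B = Mul(-10, -5) = 50)
Mul(Mul(Add(Mul(Add(2, 6), 4), Mul(-1, Mul(4, Pow(7, -1)))), -15), B) = Mul(Mul(Add(Mul(Add(2, 6), 4), Mul(-1, Mul(4, Pow(7, -1)))), -15), 50) = Mul(Mul(Add(Mul(8, 4), Mul(-1, Mul(4, Rational(1, 7)))), -15), 50) = Mul(Mul(Add(32, Mul(-1, Rational(4, 7))), -15), 50) = Mul(Mul(Add(32, Rational(-4, 7)), -15), 50) = Mul(Mul(Rational(220, 7), -15), 50) = Mul(Rational(-3300, 7), 50) = Rational(-165000, 7)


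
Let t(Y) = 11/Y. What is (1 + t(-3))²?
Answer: 64/9 ≈ 7.1111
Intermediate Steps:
(1 + t(-3))² = (1 + 11/(-3))² = (1 + 11*(-⅓))² = (1 - 11/3)² = (-8/3)² = 64/9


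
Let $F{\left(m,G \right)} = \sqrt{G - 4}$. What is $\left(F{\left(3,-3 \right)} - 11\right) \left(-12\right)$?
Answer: $132 - 12 i \sqrt{7} \approx 132.0 - 31.749 i$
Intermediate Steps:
$F{\left(m,G \right)} = \sqrt{-4 + G}$
$\left(F{\left(3,-3 \right)} - 11\right) \left(-12\right) = \left(\sqrt{-4 - 3} - 11\right) \left(-12\right) = \left(\sqrt{-7} - 11\right) \left(-12\right) = \left(i \sqrt{7} - 11\right) \left(-12\right) = \left(-11 + i \sqrt{7}\right) \left(-12\right) = 132 - 12 i \sqrt{7}$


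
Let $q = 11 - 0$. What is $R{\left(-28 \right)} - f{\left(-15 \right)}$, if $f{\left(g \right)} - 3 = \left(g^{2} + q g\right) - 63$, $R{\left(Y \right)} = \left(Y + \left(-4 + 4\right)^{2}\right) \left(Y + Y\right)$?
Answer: $1568$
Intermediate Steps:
$q = 11$ ($q = 11 + 0 = 11$)
$R{\left(Y \right)} = 2 Y^{2}$ ($R{\left(Y \right)} = \left(Y + 0^{2}\right) 2 Y = \left(Y + 0\right) 2 Y = Y 2 Y = 2 Y^{2}$)
$f{\left(g \right)} = -60 + g^{2} + 11 g$ ($f{\left(g \right)} = 3 - \left(63 - g^{2} - 11 g\right) = 3 + \left(-63 + g^{2} + 11 g\right) = -60 + g^{2} + 11 g$)
$R{\left(-28 \right)} - f{\left(-15 \right)} = 2 \left(-28\right)^{2} - \left(-60 + \left(-15\right)^{2} + 11 \left(-15\right)\right) = 2 \cdot 784 - \left(-60 + 225 - 165\right) = 1568 - 0 = 1568 + 0 = 1568$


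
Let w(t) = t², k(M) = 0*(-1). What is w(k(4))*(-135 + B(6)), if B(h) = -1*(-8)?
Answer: 0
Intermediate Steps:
k(M) = 0
B(h) = 8
w(k(4))*(-135 + B(6)) = 0²*(-135 + 8) = 0*(-127) = 0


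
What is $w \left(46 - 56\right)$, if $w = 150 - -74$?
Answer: $-2240$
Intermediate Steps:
$w = 224$ ($w = 150 + 74 = 224$)
$w \left(46 - 56\right) = 224 \left(46 - 56\right) = 224 \left(-10\right) = -2240$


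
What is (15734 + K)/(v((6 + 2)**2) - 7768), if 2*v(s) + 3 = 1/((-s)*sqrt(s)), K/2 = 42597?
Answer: -103350272/7955969 ≈ -12.990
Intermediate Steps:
K = 85194 (K = 2*42597 = 85194)
v(s) = -3/2 - 1/(2*s**(3/2)) (v(s) = -3/2 + 1/(2*(((-s)*sqrt(s)))) = -3/2 + 1/(2*((-s**(3/2)))) = -3/2 + (-1/s**(3/2))/2 = -3/2 - 1/(2*s**(3/2)))
(15734 + K)/(v((6 + 2)**2) - 7768) = (15734 + 85194)/((-3/2 - 1/(2*((6 + 2)**2)**(3/2))) - 7768) = 100928/((-3/2 - 1/(2*(8**2)**(3/2))) - 7768) = 100928/((-3/2 - 1/(2*64**(3/2))) - 7768) = 100928/((-3/2 - 1/2*1/512) - 7768) = 100928/((-3/2 - 1/1024) - 7768) = 100928/(-1537/1024 - 7768) = 100928/(-7955969/1024) = 100928*(-1024/7955969) = -103350272/7955969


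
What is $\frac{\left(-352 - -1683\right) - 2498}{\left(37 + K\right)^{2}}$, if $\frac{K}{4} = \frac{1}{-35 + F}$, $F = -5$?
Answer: $- \frac{38900}{45387} \approx -0.85707$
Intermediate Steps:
$K = - \frac{1}{10}$ ($K = \frac{4}{-35 - 5} = \frac{4}{-40} = 4 \left(- \frac{1}{40}\right) = - \frac{1}{10} \approx -0.1$)
$\frac{\left(-352 - -1683\right) - 2498}{\left(37 + K\right)^{2}} = \frac{\left(-352 - -1683\right) - 2498}{\left(37 - \frac{1}{10}\right)^{2}} = \frac{\left(-352 + 1683\right) - 2498}{\left(\frac{369}{10}\right)^{2}} = \frac{1331 - 2498}{\frac{136161}{100}} = \left(-1167\right) \frac{100}{136161} = - \frac{38900}{45387}$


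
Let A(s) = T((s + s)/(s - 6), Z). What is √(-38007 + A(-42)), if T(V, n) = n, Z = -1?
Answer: 2*I*√9502 ≈ 194.96*I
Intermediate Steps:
A(s) = -1
√(-38007 + A(-42)) = √(-38007 - 1) = √(-38008) = 2*I*√9502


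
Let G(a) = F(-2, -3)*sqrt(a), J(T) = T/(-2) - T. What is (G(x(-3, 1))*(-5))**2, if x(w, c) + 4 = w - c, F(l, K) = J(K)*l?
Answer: -16200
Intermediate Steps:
J(T) = -3*T/2 (J(T) = T*(-1/2) - T = -T/2 - T = -3*T/2)
F(l, K) = -3*K*l/2 (F(l, K) = (-3*K/2)*l = -3*K*l/2)
x(w, c) = -4 + w - c (x(w, c) = -4 + (w - c) = -4 + w - c)
G(a) = -9*sqrt(a) (G(a) = (-3/2*(-3)*(-2))*sqrt(a) = -9*sqrt(a))
(G(x(-3, 1))*(-5))**2 = (-9*sqrt(-4 - 3 - 1*1)*(-5))**2 = (-9*sqrt(-4 - 3 - 1)*(-5))**2 = (-18*I*sqrt(2)*(-5))**2 = (90*I*sqrt(2))**2 = -16200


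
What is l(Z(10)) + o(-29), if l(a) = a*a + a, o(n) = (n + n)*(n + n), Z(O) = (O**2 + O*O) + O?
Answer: 47674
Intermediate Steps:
Z(O) = O + 2*O**2 (Z(O) = (O**2 + O**2) + O = 2*O**2 + O = O + 2*O**2)
o(n) = 4*n**2 (o(n) = (2*n)*(2*n) = 4*n**2)
l(a) = a + a**2 (l(a) = a**2 + a = a + a**2)
l(Z(10)) + o(-29) = (10*(1 + 2*10))*(1 + 10*(1 + 2*10)) + 4*(-29)**2 = (10*(1 + 20))*(1 + 10*(1 + 20)) + 4*841 = (10*21)*(1 + 10*21) + 3364 = 210*(1 + 210) + 3364 = 210*211 + 3364 = 44310 + 3364 = 47674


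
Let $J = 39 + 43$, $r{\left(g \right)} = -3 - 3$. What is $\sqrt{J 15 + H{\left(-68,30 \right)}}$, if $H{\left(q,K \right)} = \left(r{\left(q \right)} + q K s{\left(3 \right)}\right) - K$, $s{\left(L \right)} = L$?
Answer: $i \sqrt{4926} \approx 70.185 i$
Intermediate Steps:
$r{\left(g \right)} = -6$
$J = 82$
$H{\left(q,K \right)} = -6 - K + 3 K q$ ($H{\left(q,K \right)} = \left(-6 + q K 3\right) - K = \left(-6 + K q 3\right) - K = \left(-6 + 3 K q\right) - K = -6 - K + 3 K q$)
$\sqrt{J 15 + H{\left(-68,30 \right)}} = \sqrt{82 \cdot 15 - \left(36 + 6120\right)} = \sqrt{1230 - 6156} = \sqrt{-4926} = i \sqrt{4926}$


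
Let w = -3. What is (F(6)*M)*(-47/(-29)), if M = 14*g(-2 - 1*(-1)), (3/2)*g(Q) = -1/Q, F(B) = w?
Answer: -1316/29 ≈ -45.379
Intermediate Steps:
F(B) = -3
g(Q) = -2/(3*Q) (g(Q) = 2*(-1/Q)/3 = -2/(3*Q))
M = 28/3 (M = 14*(-2/(3*(-2 - 1*(-1)))) = 14*(-2/(3*(-2 + 1))) = 14*(-⅔/(-1)) = 14*(-⅔*(-1)) = 14*(⅔) = 28/3 ≈ 9.3333)
(F(6)*M)*(-47/(-29)) = (-3*28/3)*(-47/(-29)) = -(-1316)*(-1)/29 = -28*47/29 = -1316/29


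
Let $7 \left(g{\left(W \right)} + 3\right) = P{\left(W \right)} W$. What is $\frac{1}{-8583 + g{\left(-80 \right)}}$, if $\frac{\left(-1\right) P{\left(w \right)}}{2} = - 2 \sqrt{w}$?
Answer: $- \frac{210357}{1810221202} + \frac{2240 i \sqrt{5}}{905110601} \approx -0.00011621 + 5.5339 \cdot 10^{-6} i$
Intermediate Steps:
$P{\left(w \right)} = 4 \sqrt{w}$ ($P{\left(w \right)} = - 2 \left(- 2 \sqrt{w}\right) = 4 \sqrt{w}$)
$g{\left(W \right)} = -3 + \frac{4 W^{\frac{3}{2}}}{7}$ ($g{\left(W \right)} = -3 + \frac{4 \sqrt{W} W}{7} = -3 + \frac{4 W^{\frac{3}{2}}}{7}$)
$\frac{1}{-8583 + g{\left(-80 \right)}} = \frac{1}{-8583 - \left(3 - \frac{4 \left(-80\right)^{\frac{3}{2}}}{7}\right)} = \frac{1}{-8583 - \left(3 - \frac{4 \left(- 320 i \sqrt{5}\right)}{7}\right)} = \frac{1}{-8583 - \left(3 + \frac{1280 i \sqrt{5}}{7}\right)} = \frac{1}{-8586 - \frac{1280 i \sqrt{5}}{7}}$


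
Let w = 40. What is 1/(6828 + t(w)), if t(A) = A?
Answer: 1/6868 ≈ 0.00014560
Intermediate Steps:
1/(6828 + t(w)) = 1/(6828 + 40) = 1/6868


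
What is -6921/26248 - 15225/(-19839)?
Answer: 5143531/10210472 ≈ 0.50375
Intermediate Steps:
-6921/26248 - 15225/(-19839) = -6921*1/26248 - 15225*(-1/19839) = -6921/26248 + 5075/6613 = 5143531/10210472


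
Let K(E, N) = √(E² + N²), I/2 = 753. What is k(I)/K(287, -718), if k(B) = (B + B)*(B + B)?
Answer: 9072144*√597893/597893 ≈ 11733.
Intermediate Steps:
I = 1506 (I = 2*753 = 1506)
k(B) = 4*B² (k(B) = (2*B)*(2*B) = 4*B²)
k(I)/K(287, -718) = (4*1506²)/(√(287² + (-718)²)) = (4*2268036)/(√(82369 + 515524)) = 9072144/(√597893) = 9072144*(√597893/597893) = 9072144*√597893/597893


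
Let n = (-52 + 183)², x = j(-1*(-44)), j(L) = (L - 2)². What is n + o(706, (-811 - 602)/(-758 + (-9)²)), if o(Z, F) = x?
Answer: 18925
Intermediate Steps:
j(L) = (-2 + L)²
x = 1764 (x = (-2 - 1*(-44))² = (-2 + 44)² = 42² = 1764)
o(Z, F) = 1764
n = 17161 (n = 131² = 17161)
n + o(706, (-811 - 602)/(-758 + (-9)²)) = 17161 + 1764 = 18925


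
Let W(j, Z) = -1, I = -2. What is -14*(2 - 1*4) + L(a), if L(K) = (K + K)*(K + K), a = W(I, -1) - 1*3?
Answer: 92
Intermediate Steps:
a = -4 (a = -1 - 1*3 = -1 - 3 = -4)
L(K) = 4*K² (L(K) = (2*K)*(2*K) = 4*K²)
-14*(2 - 1*4) + L(a) = -14*(2 - 1*4) + 4*(-4)² = -14*(2 - 4) + 4*16 = -14*(-2) + 64 = 28 + 64 = 92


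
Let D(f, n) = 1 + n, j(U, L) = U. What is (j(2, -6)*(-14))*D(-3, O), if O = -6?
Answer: 140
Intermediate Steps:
(j(2, -6)*(-14))*D(-3, O) = (2*(-14))*(1 - 6) = -28*(-5) = 140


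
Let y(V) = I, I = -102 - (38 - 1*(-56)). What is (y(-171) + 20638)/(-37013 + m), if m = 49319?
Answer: 3407/2051 ≈ 1.6611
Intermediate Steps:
I = -196 (I = -102 - (38 + 56) = -102 - 1*94 = -102 - 94 = -196)
y(V) = -196
(y(-171) + 20638)/(-37013 + m) = (-196 + 20638)/(-37013 + 49319) = 20442/12306 = 20442*(1/12306) = 3407/2051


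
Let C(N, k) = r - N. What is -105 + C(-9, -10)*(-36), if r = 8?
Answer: -717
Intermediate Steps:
C(N, k) = 8 - N
-105 + C(-9, -10)*(-36) = -105 + (8 - 1*(-9))*(-36) = -105 + (8 + 9)*(-36) = -105 + 17*(-36) = -105 - 612 = -717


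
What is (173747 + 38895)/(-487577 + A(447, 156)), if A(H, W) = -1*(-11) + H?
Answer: -212642/487119 ≈ -0.43653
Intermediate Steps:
A(H, W) = 11 + H
(173747 + 38895)/(-487577 + A(447, 156)) = (173747 + 38895)/(-487577 + (11 + 447)) = 212642/(-487577 + 458) = 212642/(-487119) = 212642*(-1/487119) = -212642/487119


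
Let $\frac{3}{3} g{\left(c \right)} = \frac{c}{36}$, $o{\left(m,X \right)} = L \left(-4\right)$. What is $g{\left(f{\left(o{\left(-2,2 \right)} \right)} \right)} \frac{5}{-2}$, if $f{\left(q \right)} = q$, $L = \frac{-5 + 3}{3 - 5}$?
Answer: $\frac{5}{18} \approx 0.27778$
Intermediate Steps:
$L = 1$ ($L = - \frac{2}{-2} = \left(-2\right) \left(- \frac{1}{2}\right) = 1$)
$o{\left(m,X \right)} = -4$ ($o{\left(m,X \right)} = 1 \left(-4\right) = -4$)
$g{\left(c \right)} = \frac{c}{36}$
$g{\left(f{\left(o{\left(-2,2 \right)} \right)} \right)} \frac{5}{-2} = \frac{1}{36} \left(-4\right) \frac{5}{-2} = - \frac{5 \left(- \frac{1}{2}\right)}{9} = \left(- \frac{1}{9}\right) \left(- \frac{5}{2}\right) = \frac{5}{18}$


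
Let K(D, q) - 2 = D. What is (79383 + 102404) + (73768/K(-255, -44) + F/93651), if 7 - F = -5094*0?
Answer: 4300298742064/23693703 ≈ 1.8150e+5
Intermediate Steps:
F = 7 (F = 7 - (-5094)*0 = 7 - 1*0 = 7 + 0 = 7)
K(D, q) = 2 + D
(79383 + 102404) + (73768/K(-255, -44) + F/93651) = (79383 + 102404) + (73768/(2 - 255) + 7/93651) = 181787 + (73768/(-253) + 7*(1/93651)) = 181787 + (73768*(-1/253) + 7/93651) = 181787 + (-73768/253 + 7/93651) = 181787 - 6908445197/23693703 = 4300298742064/23693703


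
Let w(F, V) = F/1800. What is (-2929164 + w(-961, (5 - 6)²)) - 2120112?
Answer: -9088697761/1800 ≈ -5.0493e+6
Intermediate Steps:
w(F, V) = F/1800 (w(F, V) = F*(1/1800) = F/1800)
(-2929164 + w(-961, (5 - 6)²)) - 2120112 = (-2929164 + (1/1800)*(-961)) - 2120112 = (-2929164 - 961/1800) - 2120112 = -5272496161/1800 - 2120112 = -9088697761/1800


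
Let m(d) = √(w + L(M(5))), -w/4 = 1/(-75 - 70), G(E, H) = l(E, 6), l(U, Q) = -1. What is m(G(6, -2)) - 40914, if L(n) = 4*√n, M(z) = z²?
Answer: -40914 + 22*√870/145 ≈ -40910.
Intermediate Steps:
G(E, H) = -1
w = 4/145 (w = -4/(-75 - 70) = -4/(-145) = -4*(-1/145) = 4/145 ≈ 0.027586)
m(d) = 22*√870/145 (m(d) = √(4/145 + 4*√(5²)) = √(4/145 + 4*√25) = √(4/145 + 4*5) = √(4/145 + 20) = √(2904/145) = 22*√870/145)
m(G(6, -2)) - 40914 = 22*√870/145 - 40914 = -40914 + 22*√870/145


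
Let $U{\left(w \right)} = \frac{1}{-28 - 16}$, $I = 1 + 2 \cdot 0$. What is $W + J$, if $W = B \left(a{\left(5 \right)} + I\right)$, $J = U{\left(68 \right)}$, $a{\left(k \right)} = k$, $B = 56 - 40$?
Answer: $\frac{4223}{44} \approx 95.977$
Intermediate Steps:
$B = 16$
$I = 1$ ($I = 1 + 0 = 1$)
$U{\left(w \right)} = - \frac{1}{44}$ ($U{\left(w \right)} = \frac{1}{-44} = - \frac{1}{44}$)
$J = - \frac{1}{44} \approx -0.022727$
$W = 96$ ($W = 16 \left(5 + 1\right) = 16 \cdot 6 = 96$)
$W + J = 96 - \frac{1}{44} = \frac{4223}{44}$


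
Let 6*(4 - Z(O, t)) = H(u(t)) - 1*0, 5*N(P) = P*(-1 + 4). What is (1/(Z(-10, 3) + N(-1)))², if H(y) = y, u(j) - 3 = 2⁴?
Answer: 900/49 ≈ 18.367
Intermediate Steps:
N(P) = 3*P/5 (N(P) = (P*(-1 + 4))/5 = (P*3)/5 = (3*P)/5 = 3*P/5)
u(j) = 19 (u(j) = 3 + 2⁴ = 3 + 16 = 19)
Z(O, t) = ⅚ (Z(O, t) = 4 - (19 - 1*0)/6 = 4 - (19 + 0)/6 = 4 - ⅙*19 = 4 - 19/6 = ⅚)
(1/(Z(-10, 3) + N(-1)))² = (1/(⅚ + (⅗)*(-1)))² = (1/(⅚ - ⅗))² = (1/(7/30))² = (30/7)² = 900/49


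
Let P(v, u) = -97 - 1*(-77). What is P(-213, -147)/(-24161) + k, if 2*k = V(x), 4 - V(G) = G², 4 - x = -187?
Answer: -881320757/48322 ≈ -18239.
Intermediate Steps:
x = 191 (x = 4 - 1*(-187) = 4 + 187 = 191)
P(v, u) = -20 (P(v, u) = -97 + 77 = -20)
V(G) = 4 - G²
k = -36477/2 (k = (4 - 1*191²)/2 = (4 - 1*36481)/2 = (4 - 36481)/2 = (½)*(-36477) = -36477/2 ≈ -18239.)
P(-213, -147)/(-24161) + k = -20/(-24161) - 36477/2 = -20*(-1/24161) - 36477/2 = 20/24161 - 36477/2 = -881320757/48322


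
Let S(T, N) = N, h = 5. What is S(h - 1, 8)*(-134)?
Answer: -1072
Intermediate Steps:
S(h - 1, 8)*(-134) = 8*(-134) = -1072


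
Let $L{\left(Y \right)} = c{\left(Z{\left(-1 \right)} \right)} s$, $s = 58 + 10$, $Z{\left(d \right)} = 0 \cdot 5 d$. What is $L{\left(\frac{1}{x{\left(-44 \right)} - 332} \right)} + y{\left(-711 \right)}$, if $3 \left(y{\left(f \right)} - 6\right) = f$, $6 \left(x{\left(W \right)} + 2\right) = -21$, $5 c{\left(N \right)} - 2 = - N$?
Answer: $- \frac{1019}{5} \approx -203.8$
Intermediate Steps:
$Z{\left(d \right)} = 0$ ($Z{\left(d \right)} = 0 d = 0$)
$c{\left(N \right)} = \frac{2}{5} - \frac{N}{5}$ ($c{\left(N \right)} = \frac{2}{5} + \frac{\left(-1\right) N}{5} = \frac{2}{5} - \frac{N}{5}$)
$x{\left(W \right)} = - \frac{11}{2}$ ($x{\left(W \right)} = -2 + \frac{1}{6} \left(-21\right) = -2 - \frac{7}{2} = - \frac{11}{2}$)
$y{\left(f \right)} = 6 + \frac{f}{3}$
$s = 68$
$L{\left(Y \right)} = \frac{136}{5}$ ($L{\left(Y \right)} = \left(\frac{2}{5} - 0\right) 68 = \left(\frac{2}{5} + 0\right) 68 = \frac{2}{5} \cdot 68 = \frac{136}{5}$)
$L{\left(\frac{1}{x{\left(-44 \right)} - 332} \right)} + y{\left(-711 \right)} = \frac{136}{5} + \left(6 + \frac{1}{3} \left(-711\right)\right) = \frac{136}{5} + \left(6 - 237\right) = \frac{136}{5} - 231 = - \frac{1019}{5}$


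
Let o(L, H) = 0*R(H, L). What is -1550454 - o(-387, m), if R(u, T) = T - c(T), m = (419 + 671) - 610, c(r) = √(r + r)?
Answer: -1550454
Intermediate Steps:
c(r) = √2*√r (c(r) = √(2*r) = √2*√r)
m = 480 (m = 1090 - 610 = 480)
R(u, T) = T - √2*√T
o(L, H) = 0 (o(L, H) = 0*(L - √2*√L) = 0)
-1550454 - o(-387, m) = -1550454 - 1*0 = -1550454 + 0 = -1550454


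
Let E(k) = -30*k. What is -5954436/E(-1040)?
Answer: -496203/2600 ≈ -190.85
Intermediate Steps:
-5954436/E(-1040) = -5954436/((-30*(-1040))) = -5954436/31200 = -5954436*1/31200 = -496203/2600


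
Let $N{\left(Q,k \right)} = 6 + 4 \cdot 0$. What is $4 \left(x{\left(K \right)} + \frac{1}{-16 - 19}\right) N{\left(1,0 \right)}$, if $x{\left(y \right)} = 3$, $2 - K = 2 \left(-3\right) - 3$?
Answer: $\frac{2496}{35} \approx 71.314$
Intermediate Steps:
$K = 11$ ($K = 2 - \left(2 \left(-3\right) - 3\right) = 2 - \left(-6 - 3\right) = 2 - -9 = 2 + 9 = 11$)
$N{\left(Q,k \right)} = 6$ ($N{\left(Q,k \right)} = 6 + 0 = 6$)
$4 \left(x{\left(K \right)} + \frac{1}{-16 - 19}\right) N{\left(1,0 \right)} = 4 \left(3 + \frac{1}{-16 - 19}\right) 6 = 4 \left(3 + \frac{1}{-35}\right) 6 = 4 \left(3 - \frac{1}{35}\right) 6 = 4 \cdot \frac{104}{35} \cdot 6 = \frac{416}{35} \cdot 6 = \frac{2496}{35}$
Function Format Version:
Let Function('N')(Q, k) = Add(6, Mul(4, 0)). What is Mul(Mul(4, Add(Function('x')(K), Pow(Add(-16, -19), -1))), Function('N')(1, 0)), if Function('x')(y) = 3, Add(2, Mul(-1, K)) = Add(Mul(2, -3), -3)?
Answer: Rational(2496, 35) ≈ 71.314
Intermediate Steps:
K = 11 (K = Add(2, Mul(-1, Add(Mul(2, -3), -3))) = Add(2, Mul(-1, Add(-6, -3))) = Add(2, Mul(-1, -9)) = Add(2, 9) = 11)
Function('N')(Q, k) = 6 (Function('N')(Q, k) = Add(6, 0) = 6)
Mul(Mul(4, Add(Function('x')(K), Pow(Add(-16, -19), -1))), Function('N')(1, 0)) = Mul(Mul(4, Add(3, Pow(Add(-16, -19), -1))), 6) = Mul(Mul(4, Add(3, Pow(-35, -1))), 6) = Mul(Mul(4, Add(3, Rational(-1, 35))), 6) = Mul(Mul(4, Rational(104, 35)), 6) = Mul(Rational(416, 35), 6) = Rational(2496, 35)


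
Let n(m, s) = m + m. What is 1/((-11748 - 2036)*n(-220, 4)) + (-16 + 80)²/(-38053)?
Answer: -24842038107/230789922880 ≈ -0.10764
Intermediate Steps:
n(m, s) = 2*m
1/((-11748 - 2036)*n(-220, 4)) + (-16 + 80)²/(-38053) = 1/((-11748 - 2036)*((2*(-220)))) + (-16 + 80)²/(-38053) = 1/(-13784*(-440)) + 64²*(-1/38053) = -1/13784*(-1/440) + 4096*(-1/38053) = 1/6064960 - 4096/38053 = -24842038107/230789922880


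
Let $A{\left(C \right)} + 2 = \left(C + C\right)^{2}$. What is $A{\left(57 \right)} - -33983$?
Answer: $46977$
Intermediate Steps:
$A{\left(C \right)} = -2 + 4 C^{2}$ ($A{\left(C \right)} = -2 + \left(C + C\right)^{2} = -2 + \left(2 C\right)^{2} = -2 + 4 C^{2}$)
$A{\left(57 \right)} - -33983 = \left(-2 + 4 \cdot 57^{2}\right) - -33983 = \left(-2 + 4 \cdot 3249\right) + 33983 = \left(-2 + 12996\right) + 33983 = 12994 + 33983 = 46977$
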